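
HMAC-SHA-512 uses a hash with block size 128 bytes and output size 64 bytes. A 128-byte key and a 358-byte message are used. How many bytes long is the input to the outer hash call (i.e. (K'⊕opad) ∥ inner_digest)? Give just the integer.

192

Key is 128 ≤ 128 bytes, zero-padded: |K'| = 128.
Outer input = (K'⊕opad) ∥ H(inner) → 128 + 64 = 192 bytes.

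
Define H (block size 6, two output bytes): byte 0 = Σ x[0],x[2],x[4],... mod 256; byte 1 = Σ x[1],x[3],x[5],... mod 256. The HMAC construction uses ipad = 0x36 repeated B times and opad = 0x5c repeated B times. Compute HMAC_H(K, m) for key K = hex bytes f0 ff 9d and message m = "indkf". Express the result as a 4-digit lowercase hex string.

a369

Key hex bytes f0 ff 9d is 3 bytes ≤ B = 6; zero-pad to 6 bytes: K' = f0 ff 9d 00 00 00.
K' ⊕ ipad = c6 c9 ab 36 36 36.  K' ⊕ opad = ac a3 c1 5c 5c 5c.
Inner input = (K'⊕ipad) ∥ m = c6 c9 ab 36 36 36 ∥ 69 6e 64 6b 66.
Inner hash: even-index sum = 730 mod 256 = 218; odd-index sum = 526 mod 256 = 14 → da 0e.
Outer input = (K'⊕opad) ∥ inner = ac a3 c1 5c 5c 5c ∥ da 0e.
Outer hash (tag): even-index sum = 675 mod 256 = 163; odd-index sum = 361 mod 256 = 105 → a3 69.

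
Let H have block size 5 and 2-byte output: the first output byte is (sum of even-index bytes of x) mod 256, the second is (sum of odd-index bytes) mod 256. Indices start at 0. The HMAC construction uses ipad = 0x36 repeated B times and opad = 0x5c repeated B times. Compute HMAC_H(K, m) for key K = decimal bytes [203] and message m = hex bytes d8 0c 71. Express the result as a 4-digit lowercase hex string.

042d

Key decimal bytes [203] = cb is 1 byte ≤ B = 5; zero-pad to 5 bytes: K' = cb 00 00 00 00.
K' ⊕ ipad = fd 36 36 36 36.  K' ⊕ opad = 97 5c 5c 5c 5c.
Inner input = (K'⊕ipad) ∥ m = fd 36 36 36 36 ∥ d8 0c 71.
Inner hash: even-index sum = 373 mod 256 = 117; odd-index sum = 437 mod 256 = 181 → 75 b5.
Outer input = (K'⊕opad) ∥ inner = 97 5c 5c 5c 5c ∥ 75 b5.
Outer hash (tag): even-index sum = 516 mod 256 = 4; odd-index sum = 301 mod 256 = 45 → 04 2d.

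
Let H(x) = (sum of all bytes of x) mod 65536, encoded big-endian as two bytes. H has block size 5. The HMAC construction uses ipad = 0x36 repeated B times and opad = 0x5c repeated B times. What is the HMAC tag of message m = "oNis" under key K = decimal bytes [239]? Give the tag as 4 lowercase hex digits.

0270

Key decimal bytes [239] = ef is 1 byte ≤ B = 5; zero-pad to 5 bytes: K' = ef 00 00 00 00.
K' ⊕ ipad = d9 36 36 36 36.  K' ⊕ opad = b3 5c 5c 5c 5c.
Inner input = (K'⊕ipad) ∥ m = d9 36 36 36 36 ∥ 6f 4e 69 73.
Inner hash: sum = 217+54+54+54+54+111+78+105+115 = 842 → 03 4a.
Outer input = (K'⊕opad) ∥ inner = b3 5c 5c 5c 5c ∥ 03 4a.
Outer hash (tag): sum = 179+92+92+92+92+3+74 = 624 → 02 70.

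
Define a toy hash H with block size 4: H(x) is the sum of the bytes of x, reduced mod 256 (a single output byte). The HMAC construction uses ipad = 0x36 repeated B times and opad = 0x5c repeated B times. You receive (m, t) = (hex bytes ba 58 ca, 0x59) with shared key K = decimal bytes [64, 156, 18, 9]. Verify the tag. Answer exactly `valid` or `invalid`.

Key decimal bytes [64, 156, 18, 9] = 40 9c 12 09 is exactly B = 4 bytes: K' = 40 9c 12 09.
K' ⊕ ipad = 76 aa 24 3f; K' ⊕ opad = 1c c0 4e 55.
Inner hash: sum = 118+170+36+63+186+88+202 = 863; mod 256 = 95 → 5f.
Outer hash (recomputed tag): sum = 28+192+78+85+95 = 478; mod 256 = 222 → de.
Recomputed tag = de; claimed = 59 → mismatch.

invalid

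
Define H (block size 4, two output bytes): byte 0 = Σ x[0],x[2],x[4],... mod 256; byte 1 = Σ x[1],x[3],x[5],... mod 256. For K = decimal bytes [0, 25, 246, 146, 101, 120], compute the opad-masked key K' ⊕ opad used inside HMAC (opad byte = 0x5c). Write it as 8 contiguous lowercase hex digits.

077f5c5c

Key decimal bytes [0, 25, 246, 146, 101, 120] = 00 19 f6 92 65 78 is 6 bytes > B = 4, so hash it first: H(key) = 5b 23, then zero-pad to 4 bytes: K' = 5b 23 00 00.
XOR each byte with 0x5c: 5b⊕5c=07, 23⊕5c=7f, 00⊕5c=5c, 00⊕5c=5c.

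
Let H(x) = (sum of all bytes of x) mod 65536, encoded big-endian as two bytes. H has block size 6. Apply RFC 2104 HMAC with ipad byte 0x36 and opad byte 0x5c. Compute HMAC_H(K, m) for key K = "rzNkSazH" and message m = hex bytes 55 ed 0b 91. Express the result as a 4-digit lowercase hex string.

0231

Key "rzNkSazH" = 72 7a 4e 6b 53 61 7a 48 is 8 bytes > B = 6, so hash it first: H(key) = 03 1b, then zero-pad to 6 bytes: K' = 03 1b 00 00 00 00.
K' ⊕ ipad = 35 2d 36 36 36 36.  K' ⊕ opad = 5f 47 5c 5c 5c 5c.
Inner input = (K'⊕ipad) ∥ m = 35 2d 36 36 36 36 ∥ 55 ed 0b 91.
Inner hash: sum = 53+45+54+54+54+54+85+237+11+145 = 792 → 03 18.
Outer input = (K'⊕opad) ∥ inner = 5f 47 5c 5c 5c 5c ∥ 03 18.
Outer hash (tag): sum = 95+71+92+92+92+92+3+24 = 561 → 02 31.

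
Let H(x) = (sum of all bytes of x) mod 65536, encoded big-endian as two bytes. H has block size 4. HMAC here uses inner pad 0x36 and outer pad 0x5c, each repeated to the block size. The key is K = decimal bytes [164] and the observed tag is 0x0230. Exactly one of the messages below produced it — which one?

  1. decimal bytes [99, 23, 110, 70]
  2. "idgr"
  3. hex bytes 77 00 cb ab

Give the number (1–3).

Key decimal bytes [164] = a4 is 1 byte ≤ B = 4; zero-pad to 4 bytes: K' = a4 00 00 00.
K' ⊕ ipad = 92 36 36 36; K' ⊕ opad = f8 5c 5c 5c.
m1: inner = H(92 36 36 36 63 17 6e 46) = 02 62; tag = H(f8 5c 5c 5c 02 62) = 0270
m2: inner = H(92 36 36 36 69 64 67 72) = 02 da; tag = H(f8 5c 5c 5c 02 da) = 02e8
m3: inner = H(92 36 36 36 77 00 cb ab) = 03 21; tag = H(f8 5c 5c 5c 03 21) = 0230 ← matches

3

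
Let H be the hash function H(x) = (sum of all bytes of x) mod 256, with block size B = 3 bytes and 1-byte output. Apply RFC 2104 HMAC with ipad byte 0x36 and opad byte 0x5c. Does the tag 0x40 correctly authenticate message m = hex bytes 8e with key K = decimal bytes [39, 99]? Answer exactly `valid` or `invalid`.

valid

Key decimal bytes [39, 99] = 27 63 is 2 bytes ≤ B = 3; zero-pad to 3 bytes: K' = 27 63 00.
K' ⊕ ipad = 11 55 36; K' ⊕ opad = 7b 3f 5c.
Inner hash: sum = 17+85+54+142 = 298; mod 256 = 42 → 2a.
Outer hash (recomputed tag): sum = 123+63+92+42 = 320; mod 256 = 64 → 40.
Recomputed tag = 40; claimed = 40 → match.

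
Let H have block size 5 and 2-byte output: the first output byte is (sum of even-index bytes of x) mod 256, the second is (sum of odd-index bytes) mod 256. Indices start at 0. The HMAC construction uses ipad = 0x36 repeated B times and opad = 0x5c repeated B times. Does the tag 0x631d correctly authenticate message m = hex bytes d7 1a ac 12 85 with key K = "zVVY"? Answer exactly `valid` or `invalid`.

Key "zVVY" = 7a 56 56 59 is 4 bytes ≤ B = 5; zero-pad to 5 bytes: K' = 7a 56 56 59 00.
K' ⊕ ipad = 4c 60 60 6f 36; K' ⊕ opad = 26 0a 0a 05 5c.
Inner hash: even-index sum = 270 mod 256 = 14; odd-index sum = 727 mod 256 = 215 → 0e d7.
Outer hash (recomputed tag): even-index sum = 355 mod 256 = 99; odd-index sum = 29 mod 256 = 29 → 63 1d.
Recomputed tag = 631d; claimed = 631d → match.

valid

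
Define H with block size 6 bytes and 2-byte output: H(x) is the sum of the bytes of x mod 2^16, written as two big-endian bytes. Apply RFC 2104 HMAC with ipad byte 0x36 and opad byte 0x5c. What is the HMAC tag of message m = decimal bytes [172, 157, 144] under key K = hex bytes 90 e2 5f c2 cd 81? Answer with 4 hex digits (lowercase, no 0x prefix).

Key hex bytes 90 e2 5f c2 cd 81 is exactly B = 6 bytes: K' = 90 e2 5f c2 cd 81.
K' ⊕ ipad = a6 d4 69 f4 fb b7.  K' ⊕ opad = cc be 03 9e 91 dd.
Inner input = (K'⊕ipad) ∥ m = a6 d4 69 f4 fb b7 ∥ ac 9d 90.
Inner hash: sum = 166+212+105+244+251+183+172+157+144 = 1634 → 06 62.
Outer input = (K'⊕opad) ∥ inner = cc be 03 9e 91 dd ∥ 06 62.
Outer hash (tag): sum = 204+190+3+158+145+221+6+98 = 1025 → 04 01.

0401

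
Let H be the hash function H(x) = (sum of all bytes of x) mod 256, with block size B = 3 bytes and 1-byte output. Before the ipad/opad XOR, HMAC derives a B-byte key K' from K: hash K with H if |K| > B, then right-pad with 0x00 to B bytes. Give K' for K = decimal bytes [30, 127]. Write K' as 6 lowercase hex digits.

Key decimal bytes [30, 127] = 1e 7f is 2 bytes ≤ B = 3; zero-pad to 3 bytes: K' = 1e 7f 00.

1e7f00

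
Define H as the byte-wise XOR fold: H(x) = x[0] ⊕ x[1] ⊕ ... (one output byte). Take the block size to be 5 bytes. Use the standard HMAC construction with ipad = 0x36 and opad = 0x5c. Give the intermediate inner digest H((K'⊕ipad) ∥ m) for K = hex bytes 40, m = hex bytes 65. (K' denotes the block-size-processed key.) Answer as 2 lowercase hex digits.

13

Key hex bytes 40 is 1 byte ≤ B = 5; zero-pad to 5 bytes: K' = 40 00 00 00 00.
K' ⊕ ipad = 76 36 36 36 36.
Inner input = 76 36 36 36 36 ∥ 65.
Inner hash: XOR 76⊕36⊕36⊕36⊕36⊕65 = 13.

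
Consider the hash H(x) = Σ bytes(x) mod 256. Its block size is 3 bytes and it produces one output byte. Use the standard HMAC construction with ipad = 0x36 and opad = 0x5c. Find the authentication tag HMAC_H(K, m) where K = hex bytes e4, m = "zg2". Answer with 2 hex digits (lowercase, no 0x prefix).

Key hex bytes e4 is 1 byte ≤ B = 3; zero-pad to 3 bytes: K' = e4 00 00.
K' ⊕ ipad = d2 36 36.  K' ⊕ opad = b8 5c 5c.
Inner input = (K'⊕ipad) ∥ m = d2 36 36 ∥ 7a 67 32.
Inner hash: sum = 210+54+54+122+103+50 = 593; mod 256 = 81 → 51.
Outer input = (K'⊕opad) ∥ inner = b8 5c 5c ∥ 51.
Outer hash (tag): sum = 184+92+92+81 = 449; mod 256 = 193 → c1.

c1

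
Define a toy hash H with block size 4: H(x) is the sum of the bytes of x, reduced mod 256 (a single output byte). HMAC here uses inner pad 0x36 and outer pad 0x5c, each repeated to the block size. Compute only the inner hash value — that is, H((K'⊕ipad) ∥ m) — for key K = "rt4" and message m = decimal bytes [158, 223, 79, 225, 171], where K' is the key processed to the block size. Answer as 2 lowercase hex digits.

Key "rt4" = 72 74 34 is 3 bytes ≤ B = 4; zero-pad to 4 bytes: K' = 72 74 34 00.
K' ⊕ ipad = 44 42 02 36.
Inner input = 44 42 02 36 ∥ 9e df 4f e1 ab.
Inner hash: sum = 68+66+2+54+158+223+79+225+171 = 1046; mod 256 = 22 → 16.

16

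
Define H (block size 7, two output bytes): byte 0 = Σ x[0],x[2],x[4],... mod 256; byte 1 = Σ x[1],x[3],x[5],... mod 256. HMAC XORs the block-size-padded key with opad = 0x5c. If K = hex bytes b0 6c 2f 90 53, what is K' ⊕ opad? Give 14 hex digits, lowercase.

Key hex bytes b0 6c 2f 90 53 is 5 bytes ≤ B = 7; zero-pad to 7 bytes: K' = b0 6c 2f 90 53 00 00.
XOR each byte with 0x5c: b0⊕5c=ec, 6c⊕5c=30, 2f⊕5c=73, 90⊕5c=cc, 53⊕5c=0f, 00⊕5c=5c, 00⊕5c=5c.

ec3073cc0f5c5c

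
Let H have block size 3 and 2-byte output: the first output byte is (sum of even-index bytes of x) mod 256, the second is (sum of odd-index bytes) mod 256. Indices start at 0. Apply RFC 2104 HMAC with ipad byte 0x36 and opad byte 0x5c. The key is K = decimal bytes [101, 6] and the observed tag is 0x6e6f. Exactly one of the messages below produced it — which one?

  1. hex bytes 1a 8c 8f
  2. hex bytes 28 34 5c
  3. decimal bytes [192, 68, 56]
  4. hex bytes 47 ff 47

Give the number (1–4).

1

Key decimal bytes [101, 6] = 65 06 is 2 bytes ≤ B = 3; zero-pad to 3 bytes: K' = 65 06 00.
K' ⊕ ipad = 53 30 36; K' ⊕ opad = 39 5a 5c.
m1: inner = H(53 30 36 1a 8c 8f) = 15 d9; tag = H(39 5a 5c 15 d9) = 6e6f ← matches
m2: inner = H(53 30 36 28 34 5c) = bd b4; tag = H(39 5a 5c bd b4) = 4917
m3: inner = H(53 30 36 c0 44 38) = cd 28; tag = H(39 5a 5c cd 28) = bd27
m4: inner = H(53 30 36 47 ff 47) = 88 be; tag = H(39 5a 5c 88 be) = 53e2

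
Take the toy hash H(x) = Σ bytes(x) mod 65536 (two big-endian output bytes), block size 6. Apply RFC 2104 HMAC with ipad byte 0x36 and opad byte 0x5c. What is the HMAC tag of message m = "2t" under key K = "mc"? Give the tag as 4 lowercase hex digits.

Key "mc" = 6d 63 is 2 bytes ≤ B = 6; zero-pad to 6 bytes: K' = 6d 63 00 00 00 00.
K' ⊕ ipad = 5b 55 36 36 36 36.  K' ⊕ opad = 31 3f 5c 5c 5c 5c.
Inner input = (K'⊕ipad) ∥ m = 5b 55 36 36 36 36 ∥ 32 74.
Inner hash: sum = 91+85+54+54+54+54+50+116 = 558 → 02 2e.
Outer input = (K'⊕opad) ∥ inner = 31 3f 5c 5c 5c 5c ∥ 02 2e.
Outer hash (tag): sum = 49+63+92+92+92+92+2+46 = 528 → 02 10.

0210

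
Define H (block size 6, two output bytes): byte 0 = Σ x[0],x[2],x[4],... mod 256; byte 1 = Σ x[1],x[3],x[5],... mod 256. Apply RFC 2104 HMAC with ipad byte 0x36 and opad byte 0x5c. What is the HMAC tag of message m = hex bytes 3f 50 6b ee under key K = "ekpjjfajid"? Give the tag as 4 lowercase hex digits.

Key "ekpjjfajid" = 65 6b 70 6a 6a 66 61 6a 69 64 is 10 bytes > B = 6, so hash it first: H(key) = 09 09, then zero-pad to 6 bytes: K' = 09 09 00 00 00 00.
K' ⊕ ipad = 3f 3f 36 36 36 36.  K' ⊕ opad = 55 55 5c 5c 5c 5c.
Inner input = (K'⊕ipad) ∥ m = 3f 3f 36 36 36 36 ∥ 3f 50 6b ee.
Inner hash: even-index sum = 341 mod 256 = 85; odd-index sum = 489 mod 256 = 233 → 55 e9.
Outer input = (K'⊕opad) ∥ inner = 55 55 5c 5c 5c 5c ∥ 55 e9.
Outer hash (tag): even-index sum = 354 mod 256 = 98; odd-index sum = 502 mod 256 = 246 → 62 f6.

62f6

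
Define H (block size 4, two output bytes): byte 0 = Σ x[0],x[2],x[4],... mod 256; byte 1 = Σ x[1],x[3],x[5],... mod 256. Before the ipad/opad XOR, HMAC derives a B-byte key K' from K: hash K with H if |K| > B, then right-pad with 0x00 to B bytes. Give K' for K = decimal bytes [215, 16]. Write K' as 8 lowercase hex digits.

d7100000

Key decimal bytes [215, 16] = d7 10 is 2 bytes ≤ B = 4; zero-pad to 4 bytes: K' = d7 10 00 00.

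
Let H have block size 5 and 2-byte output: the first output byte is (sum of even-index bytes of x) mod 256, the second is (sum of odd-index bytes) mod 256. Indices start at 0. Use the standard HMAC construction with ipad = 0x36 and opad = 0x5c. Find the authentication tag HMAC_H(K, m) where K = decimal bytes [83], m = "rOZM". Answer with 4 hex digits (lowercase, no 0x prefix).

ff25

Key decimal bytes [83] = 53 is 1 byte ≤ B = 5; zero-pad to 5 bytes: K' = 53 00 00 00 00.
K' ⊕ ipad = 65 36 36 36 36.  K' ⊕ opad = 0f 5c 5c 5c 5c.
Inner input = (K'⊕ipad) ∥ m = 65 36 36 36 36 ∥ 72 4f 5a 4d.
Inner hash: even-index sum = 365 mod 256 = 109; odd-index sum = 312 mod 256 = 56 → 6d 38.
Outer input = (K'⊕opad) ∥ inner = 0f 5c 5c 5c 5c ∥ 6d 38.
Outer hash (tag): even-index sum = 255 mod 256 = 255; odd-index sum = 293 mod 256 = 37 → ff 25.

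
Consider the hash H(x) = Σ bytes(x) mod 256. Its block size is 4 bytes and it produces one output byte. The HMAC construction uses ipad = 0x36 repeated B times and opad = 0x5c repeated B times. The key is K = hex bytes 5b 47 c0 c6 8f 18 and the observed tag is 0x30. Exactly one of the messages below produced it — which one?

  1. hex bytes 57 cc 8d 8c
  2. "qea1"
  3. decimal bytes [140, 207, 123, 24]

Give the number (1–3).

Key hex bytes 5b 47 c0 c6 8f 18 is 6 bytes > B = 4, so hash it first: H(key) = cf, then zero-pad to 4 bytes: K' = cf 00 00 00.
K' ⊕ ipad = f9 36 36 36; K' ⊕ opad = 93 5c 5c 5c.
m1: inner = H(f9 36 36 36 57 cc 8d 8c) = d7; tag = H(93 5c 5c 5c d7) = 7e
m2: inner = H(f9 36 36 36 71 65 61 31) = 03; tag = H(93 5c 5c 5c 03) = aa
m3: inner = H(f9 36 36 36 8c cf 7b 18) = 89; tag = H(93 5c 5c 5c 89) = 30 ← matches

3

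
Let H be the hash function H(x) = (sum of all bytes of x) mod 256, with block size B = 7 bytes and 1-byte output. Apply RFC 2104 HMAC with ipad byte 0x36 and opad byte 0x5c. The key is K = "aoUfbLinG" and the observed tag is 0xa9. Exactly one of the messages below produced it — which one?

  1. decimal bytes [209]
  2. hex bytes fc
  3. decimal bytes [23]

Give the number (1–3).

Key "aoUfbLinG" = 61 6f 55 66 62 4c 69 6e 47 is 9 bytes > B = 7, so hash it first: H(key) = 57, then zero-pad to 7 bytes: K' = 57 00 00 00 00 00 00.
K' ⊕ ipad = 61 36 36 36 36 36 36; K' ⊕ opad = 0b 5c 5c 5c 5c 5c 5c.
m1: inner = H(61 36 36 36 36 36 36 d1) = 76; tag = H(0b 5c 5c 5c 5c 5c 5c 76) = a9 ← matches
m2: inner = H(61 36 36 36 36 36 36 fc) = a1; tag = H(0b 5c 5c 5c 5c 5c 5c a1) = d4
m3: inner = H(61 36 36 36 36 36 36 17) = bc; tag = H(0b 5c 5c 5c 5c 5c 5c bc) = ef

1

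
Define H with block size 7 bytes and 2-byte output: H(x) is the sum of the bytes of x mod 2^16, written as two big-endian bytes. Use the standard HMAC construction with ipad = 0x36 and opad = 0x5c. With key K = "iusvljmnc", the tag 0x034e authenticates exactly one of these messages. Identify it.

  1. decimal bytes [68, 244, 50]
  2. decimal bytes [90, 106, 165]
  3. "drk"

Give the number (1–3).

Key "iusvljmnc" = 69 75 73 76 6c 6a 6d 6e 63 is 9 bytes > B = 7, so hash it first: H(key) = 03 db, then zero-pad to 7 bytes: K' = 03 db 00 00 00 00 00.
K' ⊕ ipad = 35 ed 36 36 36 36 36; K' ⊕ opad = 5f 87 5c 5c 5c 5c 5c.
m1: inner = H(35 ed 36 36 36 36 36 44 f4 32) = 03 9a; tag = H(5f 87 5c 5c 5c 5c 5c 03 9a) = 034f
m2: inner = H(35 ed 36 36 36 36 36 5a 6a a5) = 03 99; tag = H(5f 87 5c 5c 5c 5c 5c 03 99) = 034e ← matches
m3: inner = H(35 ed 36 36 36 36 36 64 72 6b) = 03 71; tag = H(5f 87 5c 5c 5c 5c 5c 03 71) = 0326

2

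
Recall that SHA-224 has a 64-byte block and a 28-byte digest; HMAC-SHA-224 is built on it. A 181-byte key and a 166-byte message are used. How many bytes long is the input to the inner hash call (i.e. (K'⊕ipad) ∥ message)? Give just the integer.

230

Key is 181 > 64 bytes, so it is hashed to 28 bytes then zero-padded to 64: |K'| = 64.
Inner input = (K'⊕ipad) ∥ m → 64 + 166 = 230 bytes.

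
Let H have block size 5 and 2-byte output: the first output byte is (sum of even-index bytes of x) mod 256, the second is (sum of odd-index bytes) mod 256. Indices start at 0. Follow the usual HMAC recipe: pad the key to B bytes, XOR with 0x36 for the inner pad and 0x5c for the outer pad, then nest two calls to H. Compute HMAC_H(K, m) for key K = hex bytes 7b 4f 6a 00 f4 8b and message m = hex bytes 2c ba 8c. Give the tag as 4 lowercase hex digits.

17f7

Key hex bytes 7b 4f 6a 00 f4 8b is 6 bytes > B = 5, so hash it first: H(key) = d9 da, then zero-pad to 5 bytes: K' = d9 da 00 00 00.
K' ⊕ ipad = ef ec 36 36 36.  K' ⊕ opad = 85 86 5c 5c 5c.
Inner input = (K'⊕ipad) ∥ m = ef ec 36 36 36 ∥ 2c ba 8c.
Inner hash: even-index sum = 533 mod 256 = 21; odd-index sum = 474 mod 256 = 218 → 15 da.
Outer input = (K'⊕opad) ∥ inner = 85 86 5c 5c 5c ∥ 15 da.
Outer hash (tag): even-index sum = 535 mod 256 = 23; odd-index sum = 247 mod 256 = 247 → 17 f7.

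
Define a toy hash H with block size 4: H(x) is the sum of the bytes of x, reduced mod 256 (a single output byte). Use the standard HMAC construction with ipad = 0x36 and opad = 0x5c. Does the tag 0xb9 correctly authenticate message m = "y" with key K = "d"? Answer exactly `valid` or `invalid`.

Key "d" = 64 is 1 byte ≤ B = 4; zero-pad to 4 bytes: K' = 64 00 00 00.
K' ⊕ ipad = 52 36 36 36; K' ⊕ opad = 38 5c 5c 5c.
Inner hash: sum = 82+54+54+54+121 = 365; mod 256 = 109 → 6d.
Outer hash (recomputed tag): sum = 56+92+92+92+109 = 441; mod 256 = 185 → b9.
Recomputed tag = b9; claimed = b9 → match.

valid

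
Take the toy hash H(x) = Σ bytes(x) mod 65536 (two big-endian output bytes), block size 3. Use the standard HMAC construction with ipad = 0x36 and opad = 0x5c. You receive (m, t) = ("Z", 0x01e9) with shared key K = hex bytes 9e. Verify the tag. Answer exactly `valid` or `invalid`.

valid

Key hex bytes 9e is 1 byte ≤ B = 3; zero-pad to 3 bytes: K' = 9e 00 00.
K' ⊕ ipad = a8 36 36; K' ⊕ opad = c2 5c 5c.
Inner hash: sum = 168+54+54+90 = 366 → 01 6e.
Outer hash (recomputed tag): sum = 194+92+92+1+110 = 489 → 01 e9.
Recomputed tag = 01e9; claimed = 01e9 → match.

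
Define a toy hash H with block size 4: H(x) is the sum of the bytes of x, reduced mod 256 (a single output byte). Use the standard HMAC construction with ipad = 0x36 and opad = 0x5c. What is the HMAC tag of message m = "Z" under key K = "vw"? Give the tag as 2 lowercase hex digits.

Key "vw" = 76 77 is 2 bytes ≤ B = 4; zero-pad to 4 bytes: K' = 76 77 00 00.
K' ⊕ ipad = 40 41 36 36.  K' ⊕ opad = 2a 2b 5c 5c.
Inner input = (K'⊕ipad) ∥ m = 40 41 36 36 ∥ 5a.
Inner hash: sum = 64+65+54+54+90 = 327; mod 256 = 71 → 47.
Outer input = (K'⊕opad) ∥ inner = 2a 2b 5c 5c ∥ 47.
Outer hash (tag): sum = 42+43+92+92+71 = 340; mod 256 = 84 → 54.

54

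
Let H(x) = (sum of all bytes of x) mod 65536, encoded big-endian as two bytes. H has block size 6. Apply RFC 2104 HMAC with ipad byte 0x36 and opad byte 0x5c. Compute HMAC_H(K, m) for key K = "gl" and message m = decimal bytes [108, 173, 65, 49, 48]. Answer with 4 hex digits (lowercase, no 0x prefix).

Key "gl" = 67 6c is 2 bytes ≤ B = 6; zero-pad to 6 bytes: K' = 67 6c 00 00 00 00.
K' ⊕ ipad = 51 5a 36 36 36 36.  K' ⊕ opad = 3b 30 5c 5c 5c 5c.
Inner input = (K'⊕ipad) ∥ m = 51 5a 36 36 36 36 ∥ 6c ad 41 31 30.
Inner hash: sum = 81+90+54+54+54+54+108+173+65+49+48 = 830 → 03 3e.
Outer input = (K'⊕opad) ∥ inner = 3b 30 5c 5c 5c 5c ∥ 03 3e.
Outer hash (tag): sum = 59+48+92+92+92+92+3+62 = 540 → 02 1c.

021c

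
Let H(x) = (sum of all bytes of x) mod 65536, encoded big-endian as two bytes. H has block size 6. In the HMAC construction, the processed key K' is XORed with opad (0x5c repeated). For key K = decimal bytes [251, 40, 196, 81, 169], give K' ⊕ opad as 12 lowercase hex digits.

a774980df55c

Key decimal bytes [251, 40, 196, 81, 169] = fb 28 c4 51 a9 is 5 bytes ≤ B = 6; zero-pad to 6 bytes: K' = fb 28 c4 51 a9 00.
XOR each byte with 0x5c: fb⊕5c=a7, 28⊕5c=74, c4⊕5c=98, 51⊕5c=0d, a9⊕5c=f5, 00⊕5c=5c.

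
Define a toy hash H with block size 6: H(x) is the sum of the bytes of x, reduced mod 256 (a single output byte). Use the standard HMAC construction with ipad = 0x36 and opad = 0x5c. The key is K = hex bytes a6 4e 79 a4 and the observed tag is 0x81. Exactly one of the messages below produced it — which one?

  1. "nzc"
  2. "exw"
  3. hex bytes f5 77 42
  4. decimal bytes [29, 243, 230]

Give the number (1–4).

1

Key hex bytes a6 4e 79 a4 is 4 bytes ≤ B = 6; zero-pad to 6 bytes: K' = a6 4e 79 a4 00 00.
K' ⊕ ipad = 90 78 4f 92 36 36; K' ⊕ opad = fa 12 25 f8 5c 5c.
m1: inner = H(90 78 4f 92 36 36 6e 7a 63) = a0; tag = H(fa 12 25 f8 5c 5c a0) = 81 ← matches
m2: inner = H(90 78 4f 92 36 36 65 78 77) = a9; tag = H(fa 12 25 f8 5c 5c a9) = 8a
m3: inner = H(90 78 4f 92 36 36 f5 77 42) = 03; tag = H(fa 12 25 f8 5c 5c 03) = e4
m4: inner = H(90 78 4f 92 36 36 1d f3 e6) = 4b; tag = H(fa 12 25 f8 5c 5c 4b) = 2c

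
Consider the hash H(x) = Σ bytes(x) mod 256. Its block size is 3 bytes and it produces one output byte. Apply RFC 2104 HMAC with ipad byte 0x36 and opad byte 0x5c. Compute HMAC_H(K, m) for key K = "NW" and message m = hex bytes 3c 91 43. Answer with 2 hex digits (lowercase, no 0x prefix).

98

Key "NW" = 4e 57 is 2 bytes ≤ B = 3; zero-pad to 3 bytes: K' = 4e 57 00.
K' ⊕ ipad = 78 61 36.  K' ⊕ opad = 12 0b 5c.
Inner input = (K'⊕ipad) ∥ m = 78 61 36 ∥ 3c 91 43.
Inner hash: sum = 120+97+54+60+145+67 = 543; mod 256 = 31 → 1f.
Outer input = (K'⊕opad) ∥ inner = 12 0b 5c ∥ 1f.
Outer hash (tag): sum = 18+11+92+31 = 152 → 98.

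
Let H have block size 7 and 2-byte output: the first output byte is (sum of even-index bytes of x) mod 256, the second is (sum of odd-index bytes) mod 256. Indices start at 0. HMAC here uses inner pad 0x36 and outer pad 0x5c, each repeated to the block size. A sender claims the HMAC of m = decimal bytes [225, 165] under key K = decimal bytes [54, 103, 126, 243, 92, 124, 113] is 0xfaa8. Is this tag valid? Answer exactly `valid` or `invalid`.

valid

Key decimal bytes [54, 103, 126, 243, 92, 124, 113] = 36 67 7e f3 5c 7c 71 is exactly B = 7 bytes: K' = 36 67 7e f3 5c 7c 71.
K' ⊕ ipad = 00 51 48 c5 6a 4a 47; K' ⊕ opad = 6a 3b 22 af 00 20 2d.
Inner hash: even-index sum = 414 mod 256 = 158; odd-index sum = 577 mod 256 = 65 → 9e 41.
Outer hash (recomputed tag): even-index sum = 250 mod 256 = 250; odd-index sum = 424 mod 256 = 168 → fa a8.
Recomputed tag = faa8; claimed = faa8 → match.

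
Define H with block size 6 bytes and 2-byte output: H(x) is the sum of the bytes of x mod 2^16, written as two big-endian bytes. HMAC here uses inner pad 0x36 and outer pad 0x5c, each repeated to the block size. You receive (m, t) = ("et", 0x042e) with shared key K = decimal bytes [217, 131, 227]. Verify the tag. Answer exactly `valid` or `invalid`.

valid

Key decimal bytes [217, 131, 227] = d9 83 e3 is 3 bytes ≤ B = 6; zero-pad to 6 bytes: K' = d9 83 e3 00 00 00.
K' ⊕ ipad = ef b5 d5 36 36 36; K' ⊕ opad = 85 df bf 5c 5c 5c.
Inner hash: sum = 239+181+213+54+54+54+101+116 = 1012 → 03 f4.
Outer hash (recomputed tag): sum = 133+223+191+92+92+92+3+244 = 1070 → 04 2e.
Recomputed tag = 042e; claimed = 042e → match.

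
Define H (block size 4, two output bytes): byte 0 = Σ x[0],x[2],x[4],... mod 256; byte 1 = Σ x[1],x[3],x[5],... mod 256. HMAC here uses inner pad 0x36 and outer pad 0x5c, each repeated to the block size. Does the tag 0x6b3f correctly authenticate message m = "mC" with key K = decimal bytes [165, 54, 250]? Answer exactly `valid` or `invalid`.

Key decimal bytes [165, 54, 250] = a5 36 fa is 3 bytes ≤ B = 4; zero-pad to 4 bytes: K' = a5 36 fa 00.
K' ⊕ ipad = 93 00 cc 36; K' ⊕ opad = f9 6a a6 5c.
Inner hash: even-index sum = 460 mod 256 = 204; odd-index sum = 121 mod 256 = 121 → cc 79.
Outer hash (recomputed tag): even-index sum = 619 mod 256 = 107; odd-index sum = 319 mod 256 = 63 → 6b 3f.
Recomputed tag = 6b3f; claimed = 6b3f → match.

valid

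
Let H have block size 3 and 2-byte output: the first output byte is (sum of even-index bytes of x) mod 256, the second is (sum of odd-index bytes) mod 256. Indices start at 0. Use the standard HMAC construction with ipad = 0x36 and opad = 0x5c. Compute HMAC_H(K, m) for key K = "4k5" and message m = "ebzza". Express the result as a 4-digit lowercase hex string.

6e18

Key "4k5" = 34 6b 35 is exactly B = 3 bytes: K' = 34 6b 35.
K' ⊕ ipad = 02 5d 03.  K' ⊕ opad = 68 37 69.
Inner input = (K'⊕ipad) ∥ m = 02 5d 03 ∥ 65 62 7a 7a 61.
Inner hash: even-index sum = 225 mod 256 = 225; odd-index sum = 413 mod 256 = 157 → e1 9d.
Outer input = (K'⊕opad) ∥ inner = 68 37 69 ∥ e1 9d.
Outer hash (tag): even-index sum = 366 mod 256 = 110; odd-index sum = 280 mod 256 = 24 → 6e 18.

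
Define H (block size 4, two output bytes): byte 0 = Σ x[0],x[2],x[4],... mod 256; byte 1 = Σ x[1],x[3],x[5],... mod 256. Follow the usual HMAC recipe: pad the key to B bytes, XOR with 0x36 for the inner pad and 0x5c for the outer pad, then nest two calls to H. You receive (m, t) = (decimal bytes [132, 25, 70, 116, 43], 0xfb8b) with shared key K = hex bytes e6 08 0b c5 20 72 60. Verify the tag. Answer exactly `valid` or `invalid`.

valid

Key hex bytes e6 08 0b c5 20 72 60 is 7 bytes > B = 4, so hash it first: H(key) = 71 3f, then zero-pad to 4 bytes: K' = 71 3f 00 00.
K' ⊕ ipad = 47 09 36 36; K' ⊕ opad = 2d 63 5c 5c.
Inner hash: even-index sum = 370 mod 256 = 114; odd-index sum = 204 mod 256 = 204 → 72 cc.
Outer hash (recomputed tag): even-index sum = 251 mod 256 = 251; odd-index sum = 395 mod 256 = 139 → fb 8b.
Recomputed tag = fb8b; claimed = fb8b → match.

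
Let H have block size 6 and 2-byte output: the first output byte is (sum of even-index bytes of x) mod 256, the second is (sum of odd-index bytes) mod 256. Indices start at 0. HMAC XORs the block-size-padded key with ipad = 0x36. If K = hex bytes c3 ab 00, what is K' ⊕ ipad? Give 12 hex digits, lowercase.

f59d36363636

Key hex bytes c3 ab 00 is 3 bytes ≤ B = 6; zero-pad to 6 bytes: K' = c3 ab 00 00 00 00.
XOR each byte with 0x36: c3⊕36=f5, ab⊕36=9d, 00⊕36=36, 00⊕36=36, 00⊕36=36, 00⊕36=36.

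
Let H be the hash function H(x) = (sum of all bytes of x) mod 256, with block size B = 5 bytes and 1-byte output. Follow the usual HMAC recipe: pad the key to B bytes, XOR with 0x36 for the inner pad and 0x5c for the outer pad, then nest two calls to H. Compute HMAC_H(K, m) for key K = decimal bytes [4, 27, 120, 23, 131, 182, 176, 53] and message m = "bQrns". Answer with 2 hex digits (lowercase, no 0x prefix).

Key decimal bytes [4, 27, 120, 23, 131, 182, 176, 53] = 04 1b 78 17 83 b6 b0 35 is 8 bytes > B = 5, so hash it first: H(key) = cc, then zero-pad to 5 bytes: K' = cc 00 00 00 00.
K' ⊕ ipad = fa 36 36 36 36.  K' ⊕ opad = 90 5c 5c 5c 5c.
Inner input = (K'⊕ipad) ∥ m = fa 36 36 36 36 ∥ 62 51 72 6e 73.
Inner hash: sum = 250+54+54+54+54+98+81+114+110+115 = 984; mod 256 = 216 → d8.
Outer input = (K'⊕opad) ∥ inner = 90 5c 5c 5c 5c ∥ d8.
Outer hash (tag): sum = 144+92+92+92+92+216 = 728; mod 256 = 216 → d8.

d8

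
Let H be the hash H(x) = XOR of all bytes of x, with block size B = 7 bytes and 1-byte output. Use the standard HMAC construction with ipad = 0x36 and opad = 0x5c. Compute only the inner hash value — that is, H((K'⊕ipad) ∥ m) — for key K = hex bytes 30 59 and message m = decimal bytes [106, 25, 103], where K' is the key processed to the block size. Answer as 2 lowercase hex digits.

Key hex bytes 30 59 is 2 bytes ≤ B = 7; zero-pad to 7 bytes: K' = 30 59 00 00 00 00 00.
K' ⊕ ipad = 06 6f 36 36 36 36 36.
Inner input = 06 6f 36 36 36 36 36 ∥ 6a 19 67.
Inner hash: XOR 06⊕6f⊕36⊕36⊕36⊕36⊕36⊕6a⊕19⊕67 = 4b.

4b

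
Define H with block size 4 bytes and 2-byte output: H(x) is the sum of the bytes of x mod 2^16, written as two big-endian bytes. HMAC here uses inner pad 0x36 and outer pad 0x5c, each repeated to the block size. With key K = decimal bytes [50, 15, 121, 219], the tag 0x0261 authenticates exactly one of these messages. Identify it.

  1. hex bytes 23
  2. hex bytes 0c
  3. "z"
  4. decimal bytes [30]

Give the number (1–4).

Key decimal bytes [50, 15, 121, 219] = 32 0f 79 db is exactly B = 4 bytes: K' = 32 0f 79 db.
K' ⊕ ipad = 04 39 4f ed; K' ⊕ opad = 6e 53 25 87.
m1: inner = H(04 39 4f ed 23) = 01 9c; tag = H(6e 53 25 87 01 9c) = 020a
m2: inner = H(04 39 4f ed 0c) = 01 85; tag = H(6e 53 25 87 01 85) = 01f3
m3: inner = H(04 39 4f ed 7a) = 01 f3; tag = H(6e 53 25 87 01 f3) = 0261 ← matches
m4: inner = H(04 39 4f ed 1e) = 01 97; tag = H(6e 53 25 87 01 97) = 0205

3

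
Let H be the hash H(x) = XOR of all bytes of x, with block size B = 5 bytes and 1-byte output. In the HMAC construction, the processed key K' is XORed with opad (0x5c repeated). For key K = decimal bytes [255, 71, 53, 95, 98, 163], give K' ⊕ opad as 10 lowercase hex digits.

Key decimal bytes [255, 71, 53, 95, 98, 163] = ff 47 35 5f 62 a3 is 6 bytes > B = 5, so hash it first: H(key) = 13, then zero-pad to 5 bytes: K' = 13 00 00 00 00.
XOR each byte with 0x5c: 13⊕5c=4f, 00⊕5c=5c, 00⊕5c=5c, 00⊕5c=5c, 00⊕5c=5c.

4f5c5c5c5c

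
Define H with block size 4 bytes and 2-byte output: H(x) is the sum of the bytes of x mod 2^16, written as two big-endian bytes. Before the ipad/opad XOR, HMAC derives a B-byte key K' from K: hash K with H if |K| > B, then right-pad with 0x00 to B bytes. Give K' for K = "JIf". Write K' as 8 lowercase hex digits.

4a496600

Key "JIf" = 4a 49 66 is 3 bytes ≤ B = 4; zero-pad to 4 bytes: K' = 4a 49 66 00.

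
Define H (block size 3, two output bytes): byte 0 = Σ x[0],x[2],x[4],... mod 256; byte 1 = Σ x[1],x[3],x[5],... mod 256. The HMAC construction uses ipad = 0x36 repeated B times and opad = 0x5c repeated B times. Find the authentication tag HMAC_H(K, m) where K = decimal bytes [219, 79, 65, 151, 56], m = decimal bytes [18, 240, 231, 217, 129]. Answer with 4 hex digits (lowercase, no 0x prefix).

ae1b

Key decimal bytes [219, 79, 65, 151, 56] = db 4f 41 97 38 is 5 bytes > B = 3, so hash it first: H(key) = 54 e6, then zero-pad to 3 bytes: K' = 54 e6 00.
K' ⊕ ipad = 62 d0 36.  K' ⊕ opad = 08 ba 5c.
Inner input = (K'⊕ipad) ∥ m = 62 d0 36 ∥ 12 f0 e7 d9 81.
Inner hash: even-index sum = 609 mod 256 = 97; odd-index sum = 586 mod 256 = 74 → 61 4a.
Outer input = (K'⊕opad) ∥ inner = 08 ba 5c ∥ 61 4a.
Outer hash (tag): even-index sum = 174 mod 256 = 174; odd-index sum = 283 mod 256 = 27 → ae 1b.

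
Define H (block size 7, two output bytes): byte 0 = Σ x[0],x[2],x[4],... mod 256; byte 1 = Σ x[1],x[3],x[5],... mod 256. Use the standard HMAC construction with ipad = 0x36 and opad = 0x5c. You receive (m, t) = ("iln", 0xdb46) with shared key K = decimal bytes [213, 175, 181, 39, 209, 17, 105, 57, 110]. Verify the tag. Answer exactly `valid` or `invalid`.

valid

Key decimal bytes [213, 175, 181, 39, 209, 17, 105, 57, 110] = d5 af b5 27 d1 11 69 39 6e is 9 bytes > B = 7, so hash it first: H(key) = 32 20, then zero-pad to 7 bytes: K' = 32 20 00 00 00 00 00.
K' ⊕ ipad = 04 16 36 36 36 36 36; K' ⊕ opad = 6e 7c 5c 5c 5c 5c 5c.
Inner hash: even-index sum = 274 mod 256 = 18; odd-index sum = 345 mod 256 = 89 → 12 59.
Outer hash (recomputed tag): even-index sum = 475 mod 256 = 219; odd-index sum = 326 mod 256 = 70 → db 46.
Recomputed tag = db46; claimed = db46 → match.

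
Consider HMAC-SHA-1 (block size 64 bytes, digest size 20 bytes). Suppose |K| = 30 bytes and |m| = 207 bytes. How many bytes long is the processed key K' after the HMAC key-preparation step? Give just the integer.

64

Key is 30 ≤ 64 bytes, zero-padded: |K'| = 64.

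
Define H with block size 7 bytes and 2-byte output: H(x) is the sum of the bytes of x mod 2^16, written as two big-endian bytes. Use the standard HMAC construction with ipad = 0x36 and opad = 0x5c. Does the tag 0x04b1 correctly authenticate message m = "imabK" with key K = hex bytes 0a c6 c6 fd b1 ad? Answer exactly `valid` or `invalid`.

Key hex bytes 0a c6 c6 fd b1 ad is 6 bytes ≤ B = 7; zero-pad to 7 bytes: K' = 0a c6 c6 fd b1 ad 00.
K' ⊕ ipad = 3c f0 f0 cb 87 9b 36; K' ⊕ opad = 56 9a 9a a1 ed f1 5c.
Inner hash: sum = 60+240+240+203+135+155+54+105+109+97+98+75 = 1571 → 06 23.
Outer hash (recomputed tag): sum = 86+154+154+161+237+241+92+6+35 = 1166 → 04 8e.
Recomputed tag = 048e; claimed = 04b1 → mismatch.

invalid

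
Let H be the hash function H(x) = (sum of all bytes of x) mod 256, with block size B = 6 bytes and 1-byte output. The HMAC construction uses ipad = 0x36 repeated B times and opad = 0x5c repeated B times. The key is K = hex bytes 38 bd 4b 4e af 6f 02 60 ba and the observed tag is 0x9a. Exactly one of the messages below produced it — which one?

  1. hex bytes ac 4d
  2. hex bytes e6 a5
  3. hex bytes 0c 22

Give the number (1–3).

Key hex bytes 38 bd 4b 4e af 6f 02 60 ba is 9 bytes > B = 6, so hash it first: H(key) = c8, then zero-pad to 6 bytes: K' = c8 00 00 00 00 00.
K' ⊕ ipad = fe 36 36 36 36 36; K' ⊕ opad = 94 5c 5c 5c 5c 5c.
m1: inner = H(fe 36 36 36 36 36 ac 4d) = 05; tag = H(94 5c 5c 5c 5c 5c 05) = 65
m2: inner = H(fe 36 36 36 36 36 e6 a5) = 97; tag = H(94 5c 5c 5c 5c 5c 97) = f7
m3: inner = H(fe 36 36 36 36 36 0c 22) = 3a; tag = H(94 5c 5c 5c 5c 5c 3a) = 9a ← matches

3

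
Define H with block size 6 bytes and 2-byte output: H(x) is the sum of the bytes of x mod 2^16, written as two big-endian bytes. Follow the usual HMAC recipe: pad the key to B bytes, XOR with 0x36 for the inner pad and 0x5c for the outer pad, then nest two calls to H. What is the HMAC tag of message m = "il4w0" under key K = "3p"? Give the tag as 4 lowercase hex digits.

02e0

Key "3p" = 33 70 is 2 bytes ≤ B = 6; zero-pad to 6 bytes: K' = 33 70 00 00 00 00.
K' ⊕ ipad = 05 46 36 36 36 36.  K' ⊕ opad = 6f 2c 5c 5c 5c 5c.
Inner input = (K'⊕ipad) ∥ m = 05 46 36 36 36 36 ∥ 69 6c 34 77 30.
Inner hash: sum = 5+70+54+54+54+54+105+108+52+119+48 = 723 → 02 d3.
Outer input = (K'⊕opad) ∥ inner = 6f 2c 5c 5c 5c 5c ∥ 02 d3.
Outer hash (tag): sum = 111+44+92+92+92+92+2+211 = 736 → 02 e0.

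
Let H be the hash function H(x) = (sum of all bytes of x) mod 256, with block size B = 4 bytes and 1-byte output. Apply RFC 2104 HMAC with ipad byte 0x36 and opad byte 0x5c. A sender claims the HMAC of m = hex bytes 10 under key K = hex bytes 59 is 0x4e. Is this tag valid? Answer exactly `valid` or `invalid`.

Key hex bytes 59 is 1 byte ≤ B = 4; zero-pad to 4 bytes: K' = 59 00 00 00.
K' ⊕ ipad = 6f 36 36 36; K' ⊕ opad = 05 5c 5c 5c.
Inner hash: sum = 111+54+54+54+16 = 289; mod 256 = 33 → 21.
Outer hash (recomputed tag): sum = 5+92+92+92+33 = 314; mod 256 = 58 → 3a.
Recomputed tag = 3a; claimed = 4e → mismatch.

invalid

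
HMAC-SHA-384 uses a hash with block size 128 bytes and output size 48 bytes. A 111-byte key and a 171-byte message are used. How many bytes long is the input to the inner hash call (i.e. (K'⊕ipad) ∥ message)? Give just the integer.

299

Key is 111 ≤ 128 bytes, zero-padded: |K'| = 128.
Inner input = (K'⊕ipad) ∥ m → 128 + 171 = 299 bytes.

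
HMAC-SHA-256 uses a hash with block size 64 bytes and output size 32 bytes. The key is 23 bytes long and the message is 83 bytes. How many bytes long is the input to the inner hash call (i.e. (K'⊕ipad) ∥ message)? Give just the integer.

Key is 23 ≤ 64 bytes, zero-padded: |K'| = 64.
Inner input = (K'⊕ipad) ∥ m → 64 + 83 = 147 bytes.

147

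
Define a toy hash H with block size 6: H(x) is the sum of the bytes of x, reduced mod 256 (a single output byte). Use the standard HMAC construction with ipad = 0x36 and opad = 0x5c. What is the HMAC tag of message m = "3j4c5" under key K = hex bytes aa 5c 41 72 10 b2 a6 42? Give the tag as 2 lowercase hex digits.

Key hex bytes aa 5c 41 72 10 b2 a6 42 is 8 bytes > B = 6, so hash it first: H(key) = 63, then zero-pad to 6 bytes: K' = 63 00 00 00 00 00.
K' ⊕ ipad = 55 36 36 36 36 36.  K' ⊕ opad = 3f 5c 5c 5c 5c 5c.
Inner input = (K'⊕ipad) ∥ m = 55 36 36 36 36 36 ∥ 33 6a 34 63 35.
Inner hash: sum = 85+54+54+54+54+54+51+106+52+99+53 = 716; mod 256 = 204 → cc.
Outer input = (K'⊕opad) ∥ inner = 3f 5c 5c 5c 5c 5c ∥ cc.
Outer hash (tag): sum = 63+92+92+92+92+92+204 = 727; mod 256 = 215 → d7.

d7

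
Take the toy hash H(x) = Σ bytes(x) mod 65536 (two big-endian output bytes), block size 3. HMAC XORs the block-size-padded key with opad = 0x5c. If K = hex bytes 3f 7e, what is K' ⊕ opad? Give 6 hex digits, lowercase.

63225c

Key hex bytes 3f 7e is 2 bytes ≤ B = 3; zero-pad to 3 bytes: K' = 3f 7e 00.
XOR each byte with 0x5c: 3f⊕5c=63, 7e⊕5c=22, 00⊕5c=5c.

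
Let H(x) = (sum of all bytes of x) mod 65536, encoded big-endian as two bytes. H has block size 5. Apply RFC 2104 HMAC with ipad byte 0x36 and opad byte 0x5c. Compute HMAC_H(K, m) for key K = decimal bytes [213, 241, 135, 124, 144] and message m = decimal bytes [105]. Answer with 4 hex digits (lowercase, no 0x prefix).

Key decimal bytes [213, 241, 135, 124, 144] = d5 f1 87 7c 90 is exactly B = 5 bytes: K' = d5 f1 87 7c 90.
K' ⊕ ipad = e3 c7 b1 4a a6.  K' ⊕ opad = 89 ad db 20 cc.
Inner input = (K'⊕ipad) ∥ m = e3 c7 b1 4a a6 ∥ 69.
Inner hash: sum = 227+199+177+74+166+105 = 948 → 03 b4.
Outer input = (K'⊕opad) ∥ inner = 89 ad db 20 cc ∥ 03 b4.
Outer hash (tag): sum = 137+173+219+32+204+3+180 = 948 → 03 b4.

03b4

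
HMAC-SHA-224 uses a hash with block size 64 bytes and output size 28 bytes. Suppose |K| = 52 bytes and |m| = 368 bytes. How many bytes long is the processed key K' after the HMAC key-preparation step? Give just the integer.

64

Key is 52 ≤ 64 bytes, zero-padded: |K'| = 64.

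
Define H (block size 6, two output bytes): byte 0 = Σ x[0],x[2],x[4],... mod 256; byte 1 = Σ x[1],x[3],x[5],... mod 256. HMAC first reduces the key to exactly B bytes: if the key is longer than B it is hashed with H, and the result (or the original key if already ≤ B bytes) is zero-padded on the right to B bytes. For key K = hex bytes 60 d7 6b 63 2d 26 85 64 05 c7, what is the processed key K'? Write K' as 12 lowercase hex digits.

|K| = 10 > B = 6, so first hash the key.
H(K): even-index sum = 386 mod 256 = 130; odd-index sum = 651 mod 256 = 139 → 82 8b.
Zero-pad H(K) = 82 8b to 6 bytes: K' = 82 8b 00 00 00 00.

828b00000000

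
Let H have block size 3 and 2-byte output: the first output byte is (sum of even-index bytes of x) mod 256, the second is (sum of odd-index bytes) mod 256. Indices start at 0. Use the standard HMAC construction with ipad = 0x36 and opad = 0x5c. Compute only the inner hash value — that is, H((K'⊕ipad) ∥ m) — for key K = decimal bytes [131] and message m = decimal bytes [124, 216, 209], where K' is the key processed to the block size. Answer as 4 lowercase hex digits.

Key decimal bytes [131] = 83 is 1 byte ≤ B = 3; zero-pad to 3 bytes: K' = 83 00 00.
K' ⊕ ipad = b5 36 36.
Inner input = b5 36 36 ∥ 7c d8 d1.
Inner hash: even-index sum = 451 mod 256 = 195; odd-index sum = 387 mod 256 = 131 → c3 83.

c383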